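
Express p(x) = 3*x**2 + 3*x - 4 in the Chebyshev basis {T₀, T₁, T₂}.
(-5/2)T₀ + (3)T₁ + (3/2)T₂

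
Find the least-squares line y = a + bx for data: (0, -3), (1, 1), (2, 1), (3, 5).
a = -13/5, b = 12/5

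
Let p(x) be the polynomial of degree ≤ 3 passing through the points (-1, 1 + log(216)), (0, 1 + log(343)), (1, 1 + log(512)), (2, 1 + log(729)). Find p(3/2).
1 + log(2304*2**(5/8)*21**(1/16)/7)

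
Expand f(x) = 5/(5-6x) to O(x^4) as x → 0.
1 + 6*x/5 + 36*x**2/25 + 216*x**3/125 + O(x**4)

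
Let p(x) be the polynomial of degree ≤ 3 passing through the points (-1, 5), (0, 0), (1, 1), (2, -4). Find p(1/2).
1/2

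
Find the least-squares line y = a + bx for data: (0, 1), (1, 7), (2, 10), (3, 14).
a = 17/10, b = 21/5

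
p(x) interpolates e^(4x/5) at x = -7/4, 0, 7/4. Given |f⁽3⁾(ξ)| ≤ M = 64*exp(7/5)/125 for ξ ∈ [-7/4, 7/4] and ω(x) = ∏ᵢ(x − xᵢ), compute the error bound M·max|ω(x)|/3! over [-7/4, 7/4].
343*sqrt(3)*exp(7/5)/3375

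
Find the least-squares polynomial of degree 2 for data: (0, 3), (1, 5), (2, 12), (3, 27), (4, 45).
102/35 + (-29/35)x + (20/7)x²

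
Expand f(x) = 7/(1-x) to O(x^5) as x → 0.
7 + 7*x + 7*x**2 + 7*x**3 + 7*x**4 + O(x**5)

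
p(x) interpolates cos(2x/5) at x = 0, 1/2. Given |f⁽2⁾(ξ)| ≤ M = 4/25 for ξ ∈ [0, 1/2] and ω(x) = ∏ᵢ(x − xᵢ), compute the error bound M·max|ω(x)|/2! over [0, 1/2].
1/200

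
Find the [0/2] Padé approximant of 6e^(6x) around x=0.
6/(18*x**2 - 6*x + 1)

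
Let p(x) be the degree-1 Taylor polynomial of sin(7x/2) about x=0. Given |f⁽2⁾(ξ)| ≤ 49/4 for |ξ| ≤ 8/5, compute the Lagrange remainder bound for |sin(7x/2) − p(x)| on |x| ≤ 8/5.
392/25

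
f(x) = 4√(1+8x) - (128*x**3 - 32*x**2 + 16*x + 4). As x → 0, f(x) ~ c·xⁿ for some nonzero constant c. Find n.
4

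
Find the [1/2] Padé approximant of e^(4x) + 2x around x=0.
(14*x/3 + 1)/(1 - 4*x/3)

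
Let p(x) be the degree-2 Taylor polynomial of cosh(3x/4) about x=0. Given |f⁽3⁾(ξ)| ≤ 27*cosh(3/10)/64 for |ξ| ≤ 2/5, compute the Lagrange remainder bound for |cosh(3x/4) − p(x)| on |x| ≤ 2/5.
9*cosh(3/10)/2000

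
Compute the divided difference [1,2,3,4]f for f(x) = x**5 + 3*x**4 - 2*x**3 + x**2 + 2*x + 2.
93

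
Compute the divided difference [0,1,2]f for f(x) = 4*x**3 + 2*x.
12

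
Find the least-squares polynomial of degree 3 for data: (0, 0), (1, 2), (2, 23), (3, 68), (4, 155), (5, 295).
-37/126 + (-167/756)x + (373/252)x² + (56/27)x³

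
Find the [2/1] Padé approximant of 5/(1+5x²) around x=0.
5 - 25*x**2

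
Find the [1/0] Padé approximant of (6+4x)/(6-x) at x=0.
5*x/6 + 1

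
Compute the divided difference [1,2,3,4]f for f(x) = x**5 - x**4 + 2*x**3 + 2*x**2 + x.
57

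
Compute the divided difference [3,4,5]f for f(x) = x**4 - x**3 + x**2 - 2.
86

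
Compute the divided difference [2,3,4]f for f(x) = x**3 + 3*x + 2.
9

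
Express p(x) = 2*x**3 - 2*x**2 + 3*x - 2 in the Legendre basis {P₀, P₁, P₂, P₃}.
(-8/3)P₀ + (21/5)P₁ + (-4/3)P₂ + (4/5)P₃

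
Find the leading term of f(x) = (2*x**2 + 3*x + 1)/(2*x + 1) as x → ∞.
x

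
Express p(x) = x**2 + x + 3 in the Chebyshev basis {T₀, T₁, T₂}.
(7/2)T₀ + T₁ + (1/2)T₂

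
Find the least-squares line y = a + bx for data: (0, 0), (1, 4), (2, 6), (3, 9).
a = 2/5, b = 29/10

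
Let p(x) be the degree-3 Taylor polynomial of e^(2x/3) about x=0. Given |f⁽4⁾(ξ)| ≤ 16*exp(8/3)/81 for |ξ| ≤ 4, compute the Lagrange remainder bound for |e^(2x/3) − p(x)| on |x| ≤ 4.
512*exp(8/3)/243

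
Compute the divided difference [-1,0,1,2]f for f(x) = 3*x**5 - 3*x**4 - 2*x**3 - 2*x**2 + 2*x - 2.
7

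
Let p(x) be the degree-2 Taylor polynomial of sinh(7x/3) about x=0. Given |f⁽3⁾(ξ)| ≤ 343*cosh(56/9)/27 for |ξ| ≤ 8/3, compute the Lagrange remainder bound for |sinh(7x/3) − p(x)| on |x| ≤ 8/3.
87808*cosh(56/9)/2187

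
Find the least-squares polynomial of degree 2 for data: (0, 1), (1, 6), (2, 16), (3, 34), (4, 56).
1 + (9/5)x + (3)x²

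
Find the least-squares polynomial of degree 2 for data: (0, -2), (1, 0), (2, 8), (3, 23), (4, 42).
-15/7 + (-43/70)x + (41/14)x²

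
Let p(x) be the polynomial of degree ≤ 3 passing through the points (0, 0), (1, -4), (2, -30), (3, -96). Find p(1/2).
-3/8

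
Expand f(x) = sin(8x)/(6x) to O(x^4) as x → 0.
4/3 - 128*x**2/9 + O(x**4)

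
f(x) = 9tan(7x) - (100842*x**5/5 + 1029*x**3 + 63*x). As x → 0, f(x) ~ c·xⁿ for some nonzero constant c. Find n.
7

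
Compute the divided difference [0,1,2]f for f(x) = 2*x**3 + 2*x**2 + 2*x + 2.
8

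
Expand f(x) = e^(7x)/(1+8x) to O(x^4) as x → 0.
1 - x + 65*x**2/2 - 1217*x**3/6 + O(x**4)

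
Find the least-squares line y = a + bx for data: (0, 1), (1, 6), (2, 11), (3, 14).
a = 7/5, b = 22/5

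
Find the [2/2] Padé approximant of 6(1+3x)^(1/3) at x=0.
(14*x**2 + 21*x + 6)/(5*x**2/6 + 5*x/2 + 1)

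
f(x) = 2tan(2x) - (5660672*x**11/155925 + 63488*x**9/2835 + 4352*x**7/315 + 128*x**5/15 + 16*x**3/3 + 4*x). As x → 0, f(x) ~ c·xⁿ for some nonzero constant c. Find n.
13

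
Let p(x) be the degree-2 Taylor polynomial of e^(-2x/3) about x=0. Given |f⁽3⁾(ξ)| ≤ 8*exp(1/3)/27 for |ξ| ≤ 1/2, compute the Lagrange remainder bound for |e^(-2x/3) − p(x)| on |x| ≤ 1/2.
exp(1/3)/162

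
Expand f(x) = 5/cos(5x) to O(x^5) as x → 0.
5 + 125*x**2/2 + 15625*x**4/24 + O(x**5)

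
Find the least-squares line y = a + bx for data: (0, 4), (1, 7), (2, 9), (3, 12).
a = 41/10, b = 13/5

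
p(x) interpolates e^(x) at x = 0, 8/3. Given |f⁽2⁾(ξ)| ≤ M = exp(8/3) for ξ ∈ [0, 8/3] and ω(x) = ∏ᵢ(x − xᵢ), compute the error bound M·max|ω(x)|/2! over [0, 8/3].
8*exp(8/3)/9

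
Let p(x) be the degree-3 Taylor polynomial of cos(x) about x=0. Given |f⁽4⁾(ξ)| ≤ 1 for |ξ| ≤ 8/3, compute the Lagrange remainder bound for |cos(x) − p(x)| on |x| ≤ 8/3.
512/243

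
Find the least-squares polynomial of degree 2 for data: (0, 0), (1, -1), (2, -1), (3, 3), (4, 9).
6/35 + (-103/35)x + (9/7)x²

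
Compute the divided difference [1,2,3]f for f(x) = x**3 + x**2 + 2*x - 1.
7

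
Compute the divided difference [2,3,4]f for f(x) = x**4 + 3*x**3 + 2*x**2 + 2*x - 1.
84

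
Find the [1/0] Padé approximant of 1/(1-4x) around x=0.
4*x + 1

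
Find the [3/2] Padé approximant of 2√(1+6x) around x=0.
(27*x**3/2 + 81*x**2/2 + 18*x + 2)/(27*x**2/4 + 6*x + 1)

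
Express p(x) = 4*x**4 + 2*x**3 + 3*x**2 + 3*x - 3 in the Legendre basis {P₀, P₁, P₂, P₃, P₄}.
(-6/5)P₀ + (21/5)P₁ + (30/7)P₂ + (4/5)P₃ + (32/35)P₄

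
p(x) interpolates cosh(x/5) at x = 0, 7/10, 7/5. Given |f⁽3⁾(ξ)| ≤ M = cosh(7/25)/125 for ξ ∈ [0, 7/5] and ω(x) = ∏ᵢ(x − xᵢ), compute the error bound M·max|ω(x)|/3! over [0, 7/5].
343*sqrt(3)*cosh(7/25)/3375000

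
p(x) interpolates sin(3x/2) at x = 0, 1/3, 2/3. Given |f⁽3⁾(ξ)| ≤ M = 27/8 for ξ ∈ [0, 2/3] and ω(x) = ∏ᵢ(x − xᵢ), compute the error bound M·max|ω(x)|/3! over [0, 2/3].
sqrt(3)/216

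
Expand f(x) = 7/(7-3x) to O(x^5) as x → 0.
1 + 3*x/7 + 9*x**2/49 + 27*x**3/343 + 81*x**4/2401 + O(x**5)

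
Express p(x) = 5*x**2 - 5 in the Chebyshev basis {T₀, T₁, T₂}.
(-5/2)T₀ + (5/2)T₂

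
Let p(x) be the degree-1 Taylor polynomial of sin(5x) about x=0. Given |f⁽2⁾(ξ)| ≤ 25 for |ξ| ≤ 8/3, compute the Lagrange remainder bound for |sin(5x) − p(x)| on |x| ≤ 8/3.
800/9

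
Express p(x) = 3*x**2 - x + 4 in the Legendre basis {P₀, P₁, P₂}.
(5)P₀ - P₁ + (2)P₂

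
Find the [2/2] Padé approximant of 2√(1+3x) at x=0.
(45*x**2/8 + 15*x/2 + 2)/(9*x**2/16 + 9*x/4 + 1)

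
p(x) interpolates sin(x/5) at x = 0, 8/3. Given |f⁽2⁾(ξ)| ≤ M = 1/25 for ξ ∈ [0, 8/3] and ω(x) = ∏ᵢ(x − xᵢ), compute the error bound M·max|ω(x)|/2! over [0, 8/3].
8/225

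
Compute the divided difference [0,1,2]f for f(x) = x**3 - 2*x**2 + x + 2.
1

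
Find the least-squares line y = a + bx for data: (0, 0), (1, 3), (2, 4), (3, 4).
a = 4/5, b = 13/10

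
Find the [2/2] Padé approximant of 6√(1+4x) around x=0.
(30*x**2 + 30*x + 6)/(x**2 + 3*x + 1)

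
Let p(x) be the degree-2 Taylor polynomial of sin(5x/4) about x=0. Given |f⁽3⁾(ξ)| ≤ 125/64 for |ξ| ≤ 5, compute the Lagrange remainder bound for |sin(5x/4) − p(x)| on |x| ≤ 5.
15625/384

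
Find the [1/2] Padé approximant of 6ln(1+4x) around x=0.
24*x/(-4*x**2/3 + 2*x + 1)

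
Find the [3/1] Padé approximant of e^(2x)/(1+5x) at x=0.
(1106*x**3/753 + 496*x**2/251 + 504*x/251 + 1)/(1257*x/251 + 1)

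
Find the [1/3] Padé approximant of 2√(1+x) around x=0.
(7*x/4 + 2)/(x**3/64 - x**2/16 + 3*x/8 + 1)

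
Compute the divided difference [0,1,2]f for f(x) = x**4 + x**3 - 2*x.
10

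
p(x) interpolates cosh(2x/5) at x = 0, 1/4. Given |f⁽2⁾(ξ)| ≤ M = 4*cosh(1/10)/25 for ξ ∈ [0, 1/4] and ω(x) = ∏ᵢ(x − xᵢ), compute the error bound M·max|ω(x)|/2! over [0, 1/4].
cosh(1/10)/800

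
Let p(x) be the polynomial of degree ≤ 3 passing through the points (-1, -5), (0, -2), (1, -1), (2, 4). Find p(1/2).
-13/8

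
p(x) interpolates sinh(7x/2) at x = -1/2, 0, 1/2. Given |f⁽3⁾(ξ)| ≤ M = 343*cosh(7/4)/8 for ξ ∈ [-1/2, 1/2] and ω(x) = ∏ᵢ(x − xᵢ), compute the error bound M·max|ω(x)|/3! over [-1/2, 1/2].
343*sqrt(3)*cosh(7/4)/1728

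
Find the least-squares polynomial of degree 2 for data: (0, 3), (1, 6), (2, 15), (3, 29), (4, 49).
104/35 + (5/14)x + (39/14)x²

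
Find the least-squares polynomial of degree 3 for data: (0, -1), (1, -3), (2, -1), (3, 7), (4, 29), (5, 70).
-8/7 + (-2/3)x + (-45/28)x² + (11/12)x³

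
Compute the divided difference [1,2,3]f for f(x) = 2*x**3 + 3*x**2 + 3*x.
15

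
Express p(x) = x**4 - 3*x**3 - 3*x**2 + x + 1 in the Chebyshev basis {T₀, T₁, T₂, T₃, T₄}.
(-1/8)T₀ + (-5/4)T₁ - T₂ + (-3/4)T₃ + (1/8)T₄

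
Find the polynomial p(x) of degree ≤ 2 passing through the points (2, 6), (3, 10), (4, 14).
4*x - 2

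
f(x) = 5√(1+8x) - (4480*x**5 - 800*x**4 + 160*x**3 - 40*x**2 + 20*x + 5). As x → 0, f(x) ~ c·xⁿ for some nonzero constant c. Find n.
6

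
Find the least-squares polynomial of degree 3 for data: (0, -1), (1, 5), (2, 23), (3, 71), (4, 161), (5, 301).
-40/63 + (55/54)x + (89/63)x² + (113/54)x³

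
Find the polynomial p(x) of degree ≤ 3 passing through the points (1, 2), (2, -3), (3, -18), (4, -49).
-x**3 + x**2 - x + 3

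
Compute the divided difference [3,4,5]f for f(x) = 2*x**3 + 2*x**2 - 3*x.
26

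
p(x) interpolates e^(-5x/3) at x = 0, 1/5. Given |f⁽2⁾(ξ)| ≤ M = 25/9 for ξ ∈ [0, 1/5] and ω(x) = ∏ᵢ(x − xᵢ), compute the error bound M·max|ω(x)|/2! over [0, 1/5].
1/72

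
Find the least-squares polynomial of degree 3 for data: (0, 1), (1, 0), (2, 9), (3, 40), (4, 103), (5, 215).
6/7 + (-19/21)x + (-47/28)x² + (25/12)x³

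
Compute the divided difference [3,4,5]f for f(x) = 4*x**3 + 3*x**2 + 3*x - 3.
51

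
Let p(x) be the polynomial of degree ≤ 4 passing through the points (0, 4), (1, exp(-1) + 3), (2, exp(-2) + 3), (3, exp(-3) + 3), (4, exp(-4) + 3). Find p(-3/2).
(-2772*exp(3) - 1540*e + 315 + 2970*exp(2) + 1539*exp(4))*exp(-4)/128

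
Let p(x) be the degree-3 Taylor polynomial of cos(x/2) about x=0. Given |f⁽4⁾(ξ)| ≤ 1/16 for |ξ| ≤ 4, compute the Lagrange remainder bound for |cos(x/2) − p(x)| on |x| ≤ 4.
2/3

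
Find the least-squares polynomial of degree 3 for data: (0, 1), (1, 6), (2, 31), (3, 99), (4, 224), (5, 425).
151/126 + (-883/756)x + (575/252)x² + (161/54)x³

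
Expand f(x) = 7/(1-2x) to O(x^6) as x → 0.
7 + 14*x + 28*x**2 + 56*x**3 + 112*x**4 + 224*x**5 + O(x**6)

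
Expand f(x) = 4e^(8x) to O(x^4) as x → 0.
4 + 32*x + 128*x**2 + 1024*x**3/3 + O(x**4)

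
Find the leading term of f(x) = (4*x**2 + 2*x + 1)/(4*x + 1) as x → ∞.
x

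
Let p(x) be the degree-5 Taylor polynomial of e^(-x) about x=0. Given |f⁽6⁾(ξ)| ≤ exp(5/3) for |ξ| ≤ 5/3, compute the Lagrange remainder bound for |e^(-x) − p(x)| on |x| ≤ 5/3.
3125*exp(5/3)/104976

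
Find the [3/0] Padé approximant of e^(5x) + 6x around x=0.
125*x**3/6 + 25*x**2/2 + 11*x + 1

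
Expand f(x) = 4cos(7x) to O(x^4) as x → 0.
4 - 98*x**2 + O(x**4)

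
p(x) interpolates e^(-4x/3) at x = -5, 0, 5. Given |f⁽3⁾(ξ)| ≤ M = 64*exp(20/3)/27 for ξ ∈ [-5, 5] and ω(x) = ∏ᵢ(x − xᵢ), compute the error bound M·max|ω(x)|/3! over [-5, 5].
8000*sqrt(3)*exp(20/3)/729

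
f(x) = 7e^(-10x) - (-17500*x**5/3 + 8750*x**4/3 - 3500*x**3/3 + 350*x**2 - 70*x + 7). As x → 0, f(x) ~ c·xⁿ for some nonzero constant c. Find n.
6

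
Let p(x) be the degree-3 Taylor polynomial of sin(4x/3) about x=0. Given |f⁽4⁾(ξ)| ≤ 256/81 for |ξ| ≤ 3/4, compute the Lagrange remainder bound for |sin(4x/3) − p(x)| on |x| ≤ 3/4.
1/24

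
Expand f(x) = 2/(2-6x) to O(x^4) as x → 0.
1 + 3*x + 9*x**2 + 27*x**3 + O(x**4)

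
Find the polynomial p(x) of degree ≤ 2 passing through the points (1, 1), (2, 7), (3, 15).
x**2 + 3*x - 3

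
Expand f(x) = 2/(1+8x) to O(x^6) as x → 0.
2 - 16*x + 128*x**2 - 1024*x**3 + 8192*x**4 - 65536*x**5 + O(x**6)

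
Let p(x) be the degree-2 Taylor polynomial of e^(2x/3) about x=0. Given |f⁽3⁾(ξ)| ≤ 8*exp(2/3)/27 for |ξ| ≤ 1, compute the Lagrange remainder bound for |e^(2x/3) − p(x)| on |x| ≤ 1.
4*exp(2/3)/81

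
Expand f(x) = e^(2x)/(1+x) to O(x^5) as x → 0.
1 + x + x**2 + x**3/3 + x**4/3 + O(x**5)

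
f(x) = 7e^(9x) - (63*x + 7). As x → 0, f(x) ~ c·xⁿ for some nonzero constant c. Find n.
2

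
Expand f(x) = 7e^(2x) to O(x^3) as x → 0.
7 + 14*x + 14*x**2 + O(x**3)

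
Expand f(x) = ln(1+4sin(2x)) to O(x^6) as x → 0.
8*x - 32*x**2 + 496*x**3/3 - 2944*x**4/3 + 18640*x**5/3 + O(x**6)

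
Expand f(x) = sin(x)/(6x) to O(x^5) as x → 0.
1/6 - x**2/36 + x**4/720 + O(x**5)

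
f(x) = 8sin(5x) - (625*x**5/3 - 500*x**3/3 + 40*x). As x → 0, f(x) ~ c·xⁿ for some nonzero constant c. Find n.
7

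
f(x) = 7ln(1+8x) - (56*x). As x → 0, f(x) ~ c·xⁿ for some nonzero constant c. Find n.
2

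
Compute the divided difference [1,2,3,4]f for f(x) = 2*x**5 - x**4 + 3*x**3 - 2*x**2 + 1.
123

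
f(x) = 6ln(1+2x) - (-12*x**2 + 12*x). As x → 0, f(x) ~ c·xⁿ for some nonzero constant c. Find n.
3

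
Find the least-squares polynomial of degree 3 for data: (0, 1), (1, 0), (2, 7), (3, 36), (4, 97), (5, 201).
71/63 + (-923/378)x + (-253/252)x² + (205/108)x³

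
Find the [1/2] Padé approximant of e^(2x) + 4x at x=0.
(290*x/51 + 1)/(-2*x**2/17 - 16*x/51 + 1)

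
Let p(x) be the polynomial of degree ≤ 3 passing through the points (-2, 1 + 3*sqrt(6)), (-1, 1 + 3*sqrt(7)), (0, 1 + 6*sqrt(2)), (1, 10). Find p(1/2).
-15*sqrt(7)/16 + 3*sqrt(6)/16 + 61/16 + 45*sqrt(2)/8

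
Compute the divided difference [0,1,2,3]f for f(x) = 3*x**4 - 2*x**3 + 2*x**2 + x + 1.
16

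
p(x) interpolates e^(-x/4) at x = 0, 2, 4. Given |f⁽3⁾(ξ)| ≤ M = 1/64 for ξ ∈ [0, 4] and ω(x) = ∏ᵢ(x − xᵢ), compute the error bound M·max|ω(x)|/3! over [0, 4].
sqrt(3)/216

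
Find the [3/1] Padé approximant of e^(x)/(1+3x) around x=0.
(503*x**3/2784 + 115*x**2/232 + 465*x/464 + 1)/(1393*x/464 + 1)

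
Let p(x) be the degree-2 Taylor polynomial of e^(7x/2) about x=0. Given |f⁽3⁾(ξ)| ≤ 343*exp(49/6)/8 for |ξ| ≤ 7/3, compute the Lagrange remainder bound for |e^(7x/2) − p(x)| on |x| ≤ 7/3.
117649*exp(49/6)/1296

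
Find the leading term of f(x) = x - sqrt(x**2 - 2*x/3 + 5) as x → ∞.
1/3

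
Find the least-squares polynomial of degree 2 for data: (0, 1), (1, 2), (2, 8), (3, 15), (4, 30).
8/7 + (-83/70)x + (29/14)x²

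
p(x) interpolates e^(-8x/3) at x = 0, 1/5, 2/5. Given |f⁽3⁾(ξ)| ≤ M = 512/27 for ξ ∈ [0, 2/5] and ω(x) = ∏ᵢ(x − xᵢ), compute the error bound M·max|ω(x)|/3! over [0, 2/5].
512*sqrt(3)/91125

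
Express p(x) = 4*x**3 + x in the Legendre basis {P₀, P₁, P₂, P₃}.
(17/5)P₁ + (8/5)P₃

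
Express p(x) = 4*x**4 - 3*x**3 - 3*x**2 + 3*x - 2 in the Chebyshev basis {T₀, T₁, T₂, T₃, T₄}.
(-2)T₀ + (3/4)T₁ + (1/2)T₂ + (-3/4)T₃ + (1/2)T₄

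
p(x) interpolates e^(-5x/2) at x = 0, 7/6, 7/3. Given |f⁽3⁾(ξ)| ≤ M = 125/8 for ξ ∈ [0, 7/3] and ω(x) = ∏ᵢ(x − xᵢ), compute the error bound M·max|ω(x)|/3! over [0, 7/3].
42875*sqrt(3)/46656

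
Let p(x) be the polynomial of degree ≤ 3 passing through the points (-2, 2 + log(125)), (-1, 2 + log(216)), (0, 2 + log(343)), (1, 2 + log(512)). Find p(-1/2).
2 + log(42*2**(1/8)*21**(11/16)*5**(13/16)/5)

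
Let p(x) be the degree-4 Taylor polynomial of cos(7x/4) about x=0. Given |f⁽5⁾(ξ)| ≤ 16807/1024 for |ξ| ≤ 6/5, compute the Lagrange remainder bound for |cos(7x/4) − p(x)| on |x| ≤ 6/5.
1361367/4000000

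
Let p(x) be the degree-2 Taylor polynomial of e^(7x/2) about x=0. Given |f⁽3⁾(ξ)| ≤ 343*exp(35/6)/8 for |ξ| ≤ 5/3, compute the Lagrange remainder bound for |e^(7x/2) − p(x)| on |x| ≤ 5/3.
42875*exp(35/6)/1296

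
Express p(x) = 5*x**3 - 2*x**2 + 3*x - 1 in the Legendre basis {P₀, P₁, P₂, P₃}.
(-5/3)P₀ + (6)P₁ + (-4/3)P₂ + (2)P₃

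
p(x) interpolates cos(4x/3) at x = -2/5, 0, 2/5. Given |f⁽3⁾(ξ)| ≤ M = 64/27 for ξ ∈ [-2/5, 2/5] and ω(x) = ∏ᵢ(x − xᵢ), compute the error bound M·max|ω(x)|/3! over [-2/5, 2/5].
512*sqrt(3)/91125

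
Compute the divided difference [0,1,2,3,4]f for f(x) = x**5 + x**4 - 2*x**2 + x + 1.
11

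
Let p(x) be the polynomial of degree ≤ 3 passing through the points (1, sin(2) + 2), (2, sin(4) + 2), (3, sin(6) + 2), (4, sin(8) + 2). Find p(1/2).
21*sin(6)/16 - 5*sin(8)/16 - 35*sin(4)/16 + 35*sin(2)/16 + 2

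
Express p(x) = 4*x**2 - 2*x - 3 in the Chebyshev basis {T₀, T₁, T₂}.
-T₀ + (-2)T₁ + (2)T₂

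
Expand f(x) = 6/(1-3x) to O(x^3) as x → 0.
6 + 18*x + 54*x**2 + O(x**3)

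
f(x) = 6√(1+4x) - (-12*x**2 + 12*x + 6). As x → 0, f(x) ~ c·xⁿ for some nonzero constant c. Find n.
3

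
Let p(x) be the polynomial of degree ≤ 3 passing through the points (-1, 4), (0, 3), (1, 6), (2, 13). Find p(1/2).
4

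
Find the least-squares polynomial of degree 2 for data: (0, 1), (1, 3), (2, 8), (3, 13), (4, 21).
32/35 + (11/7)x + (6/7)x²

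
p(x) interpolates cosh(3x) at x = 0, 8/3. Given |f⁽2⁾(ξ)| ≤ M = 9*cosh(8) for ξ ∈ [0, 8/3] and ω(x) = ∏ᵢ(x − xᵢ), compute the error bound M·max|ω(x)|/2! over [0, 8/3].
8*cosh(8)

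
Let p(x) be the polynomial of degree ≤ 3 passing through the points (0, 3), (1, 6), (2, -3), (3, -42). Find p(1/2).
39/8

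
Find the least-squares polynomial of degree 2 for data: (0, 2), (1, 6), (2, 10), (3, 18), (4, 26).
74/35 + (18/7)x + (6/7)x²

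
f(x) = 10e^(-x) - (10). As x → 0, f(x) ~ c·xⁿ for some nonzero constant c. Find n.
1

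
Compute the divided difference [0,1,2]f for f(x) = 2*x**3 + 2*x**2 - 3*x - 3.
8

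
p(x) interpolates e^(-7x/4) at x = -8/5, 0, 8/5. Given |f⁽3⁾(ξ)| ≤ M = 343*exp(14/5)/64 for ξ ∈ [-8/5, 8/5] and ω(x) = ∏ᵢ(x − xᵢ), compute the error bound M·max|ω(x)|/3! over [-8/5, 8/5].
2744*sqrt(3)*exp(14/5)/3375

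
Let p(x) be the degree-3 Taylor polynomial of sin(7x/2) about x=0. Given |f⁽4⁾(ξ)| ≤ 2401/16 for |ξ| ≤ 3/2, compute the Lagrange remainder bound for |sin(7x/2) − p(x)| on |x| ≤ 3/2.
64827/2048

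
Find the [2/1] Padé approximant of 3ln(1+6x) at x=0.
18*x*(x + 1)/(4*x + 1)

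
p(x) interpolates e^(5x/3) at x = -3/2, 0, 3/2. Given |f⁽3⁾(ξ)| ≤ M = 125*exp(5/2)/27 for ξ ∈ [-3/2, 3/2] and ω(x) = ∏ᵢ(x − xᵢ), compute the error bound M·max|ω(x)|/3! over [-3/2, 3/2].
125*sqrt(3)*exp(5/2)/216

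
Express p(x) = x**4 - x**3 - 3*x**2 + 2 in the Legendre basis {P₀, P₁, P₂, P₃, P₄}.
(6/5)P₀ + (-3/5)P₁ + (-10/7)P₂ + (-2/5)P₃ + (8/35)P₄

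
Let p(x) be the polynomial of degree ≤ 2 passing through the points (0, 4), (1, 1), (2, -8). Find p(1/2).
13/4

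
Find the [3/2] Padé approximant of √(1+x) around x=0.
(x**3/32 + 9*x**2/16 + 3*x/2 + 1)/(3*x**2/16 + x + 1)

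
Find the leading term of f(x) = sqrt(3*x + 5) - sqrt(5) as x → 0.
3*sqrt(5)*x/10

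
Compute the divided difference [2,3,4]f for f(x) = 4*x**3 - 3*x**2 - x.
33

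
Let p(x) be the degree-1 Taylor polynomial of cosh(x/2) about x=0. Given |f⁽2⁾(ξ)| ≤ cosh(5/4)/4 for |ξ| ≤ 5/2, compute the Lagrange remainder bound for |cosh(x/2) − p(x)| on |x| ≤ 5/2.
25*cosh(5/4)/32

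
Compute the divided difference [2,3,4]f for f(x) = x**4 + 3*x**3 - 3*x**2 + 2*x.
79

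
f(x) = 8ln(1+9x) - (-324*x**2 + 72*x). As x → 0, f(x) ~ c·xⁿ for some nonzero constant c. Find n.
3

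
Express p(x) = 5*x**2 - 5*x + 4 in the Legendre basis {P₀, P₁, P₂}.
(17/3)P₀ + (-5)P₁ + (10/3)P₂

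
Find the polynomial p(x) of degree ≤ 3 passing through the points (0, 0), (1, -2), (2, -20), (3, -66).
-2*x**3 - 2*x**2 + 2*x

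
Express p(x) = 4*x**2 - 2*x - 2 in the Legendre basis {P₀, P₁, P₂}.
(-2/3)P₀ + (-2)P₁ + (8/3)P₂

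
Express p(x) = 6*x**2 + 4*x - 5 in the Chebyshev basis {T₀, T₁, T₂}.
(-2)T₀ + (4)T₁ + (3)T₂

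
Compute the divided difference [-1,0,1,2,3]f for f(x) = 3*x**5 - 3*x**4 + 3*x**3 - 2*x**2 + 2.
12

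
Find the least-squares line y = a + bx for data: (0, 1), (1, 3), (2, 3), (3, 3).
a = 8/5, b = 3/5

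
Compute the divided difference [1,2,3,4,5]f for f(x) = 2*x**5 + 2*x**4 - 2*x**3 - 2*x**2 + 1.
32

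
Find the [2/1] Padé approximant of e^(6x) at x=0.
(6*x**2 + 4*x + 1)/(1 - 2*x)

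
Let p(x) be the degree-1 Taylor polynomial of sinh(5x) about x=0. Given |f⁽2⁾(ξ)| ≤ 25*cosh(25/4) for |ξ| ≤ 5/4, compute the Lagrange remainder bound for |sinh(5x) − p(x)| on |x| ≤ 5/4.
625*cosh(25/4)/32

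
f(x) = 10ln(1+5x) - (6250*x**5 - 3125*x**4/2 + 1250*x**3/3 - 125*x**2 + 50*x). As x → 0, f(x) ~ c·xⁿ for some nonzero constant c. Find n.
6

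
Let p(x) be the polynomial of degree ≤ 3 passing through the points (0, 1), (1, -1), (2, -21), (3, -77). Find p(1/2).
9/8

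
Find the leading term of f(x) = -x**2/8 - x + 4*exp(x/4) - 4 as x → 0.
x**3/96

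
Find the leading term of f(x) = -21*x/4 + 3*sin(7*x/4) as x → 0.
-343*x**3/128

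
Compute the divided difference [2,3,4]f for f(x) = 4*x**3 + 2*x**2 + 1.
38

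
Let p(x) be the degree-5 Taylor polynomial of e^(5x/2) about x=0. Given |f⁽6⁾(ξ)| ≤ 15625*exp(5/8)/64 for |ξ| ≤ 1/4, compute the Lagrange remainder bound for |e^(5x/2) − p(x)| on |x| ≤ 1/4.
3125*exp(5/8)/37748736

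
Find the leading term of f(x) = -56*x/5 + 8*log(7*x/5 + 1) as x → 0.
-196*x**2/25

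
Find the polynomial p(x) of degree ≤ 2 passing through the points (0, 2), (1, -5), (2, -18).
-3*x**2 - 4*x + 2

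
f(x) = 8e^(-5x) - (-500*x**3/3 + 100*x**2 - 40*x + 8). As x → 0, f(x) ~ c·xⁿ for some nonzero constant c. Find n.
4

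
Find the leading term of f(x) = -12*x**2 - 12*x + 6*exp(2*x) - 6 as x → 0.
8*x**3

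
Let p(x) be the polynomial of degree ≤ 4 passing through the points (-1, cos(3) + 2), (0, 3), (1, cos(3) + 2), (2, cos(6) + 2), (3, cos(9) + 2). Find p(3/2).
93*cos(3)/128 - 5*cos(9)/128 + 15*cos(6)/32 + 59/32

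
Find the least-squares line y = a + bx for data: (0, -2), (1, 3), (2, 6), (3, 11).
a = -9/5, b = 21/5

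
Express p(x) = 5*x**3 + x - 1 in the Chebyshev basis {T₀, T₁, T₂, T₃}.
-T₀ + (19/4)T₁ + (5/4)T₃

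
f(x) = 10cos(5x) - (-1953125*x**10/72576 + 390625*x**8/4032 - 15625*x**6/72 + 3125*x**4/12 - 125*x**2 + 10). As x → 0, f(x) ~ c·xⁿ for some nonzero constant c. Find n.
12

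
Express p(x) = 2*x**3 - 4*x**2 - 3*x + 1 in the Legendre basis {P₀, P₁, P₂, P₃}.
(-1/3)P₀ + (-9/5)P₁ + (-8/3)P₂ + (4/5)P₃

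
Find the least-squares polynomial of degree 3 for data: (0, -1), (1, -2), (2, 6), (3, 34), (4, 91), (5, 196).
-26/21 + (16/63)x + (-103/42)x² + (37/18)x³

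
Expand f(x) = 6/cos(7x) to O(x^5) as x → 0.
6 + 147*x**2 + 12005*x**4/4 + O(x**5)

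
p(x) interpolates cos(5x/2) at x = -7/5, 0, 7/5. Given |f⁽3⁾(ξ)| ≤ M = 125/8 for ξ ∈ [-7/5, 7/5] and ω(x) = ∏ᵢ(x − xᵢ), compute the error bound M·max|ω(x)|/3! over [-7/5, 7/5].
343*sqrt(3)/216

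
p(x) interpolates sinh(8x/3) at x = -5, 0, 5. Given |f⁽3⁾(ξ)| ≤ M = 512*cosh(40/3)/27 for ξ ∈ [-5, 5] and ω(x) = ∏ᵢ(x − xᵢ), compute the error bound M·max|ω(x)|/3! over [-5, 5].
64000*sqrt(3)*cosh(40/3)/729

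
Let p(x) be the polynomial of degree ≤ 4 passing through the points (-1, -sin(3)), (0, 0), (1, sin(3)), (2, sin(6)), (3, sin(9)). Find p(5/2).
35*sin(6)/32 - 65*sin(3)/128 + 35*sin(9)/128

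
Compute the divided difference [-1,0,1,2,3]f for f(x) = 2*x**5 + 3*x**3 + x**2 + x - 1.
10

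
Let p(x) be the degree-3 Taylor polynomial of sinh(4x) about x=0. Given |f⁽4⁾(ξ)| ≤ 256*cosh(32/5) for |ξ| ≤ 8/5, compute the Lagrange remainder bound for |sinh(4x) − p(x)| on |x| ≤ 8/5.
131072*cosh(32/5)/1875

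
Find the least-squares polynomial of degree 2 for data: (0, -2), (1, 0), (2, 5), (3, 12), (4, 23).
-68/35 + (17/35)x + (10/7)x²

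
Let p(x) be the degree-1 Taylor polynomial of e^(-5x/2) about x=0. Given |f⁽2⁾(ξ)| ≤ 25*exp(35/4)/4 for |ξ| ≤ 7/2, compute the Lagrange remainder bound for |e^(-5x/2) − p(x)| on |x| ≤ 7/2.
1225*exp(35/4)/32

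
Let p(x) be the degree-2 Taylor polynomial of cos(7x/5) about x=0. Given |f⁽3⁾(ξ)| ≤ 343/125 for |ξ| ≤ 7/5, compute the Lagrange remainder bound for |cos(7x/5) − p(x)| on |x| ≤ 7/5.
117649/93750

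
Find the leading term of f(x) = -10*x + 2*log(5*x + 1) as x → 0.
-25*x**2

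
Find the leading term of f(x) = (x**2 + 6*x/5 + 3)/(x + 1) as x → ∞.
x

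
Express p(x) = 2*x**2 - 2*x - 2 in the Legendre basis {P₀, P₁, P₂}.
(-4/3)P₀ + (-2)P₁ + (4/3)P₂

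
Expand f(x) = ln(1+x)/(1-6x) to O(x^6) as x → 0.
x + 11*x**2/2 + 100*x**3/3 + 799*x**4/4 + 11987*x**5/10 + O(x**6)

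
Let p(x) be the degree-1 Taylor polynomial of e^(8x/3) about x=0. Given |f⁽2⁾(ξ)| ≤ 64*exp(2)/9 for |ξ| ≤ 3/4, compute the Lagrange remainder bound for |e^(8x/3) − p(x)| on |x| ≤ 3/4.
2*exp(2)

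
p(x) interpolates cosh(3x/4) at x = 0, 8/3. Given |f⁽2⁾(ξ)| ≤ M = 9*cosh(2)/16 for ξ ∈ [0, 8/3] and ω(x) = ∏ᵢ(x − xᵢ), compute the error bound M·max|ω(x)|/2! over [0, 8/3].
cosh(2)/2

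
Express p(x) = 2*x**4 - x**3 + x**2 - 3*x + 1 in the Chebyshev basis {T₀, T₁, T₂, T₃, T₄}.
(9/4)T₀ + (-15/4)T₁ + (3/2)T₂ + (-1/4)T₃ + (1/4)T₄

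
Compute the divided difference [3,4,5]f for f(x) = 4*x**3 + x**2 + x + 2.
49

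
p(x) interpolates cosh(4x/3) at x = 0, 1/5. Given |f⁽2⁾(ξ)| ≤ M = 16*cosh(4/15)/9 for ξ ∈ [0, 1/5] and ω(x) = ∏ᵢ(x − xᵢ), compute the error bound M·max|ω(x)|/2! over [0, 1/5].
2*cosh(4/15)/225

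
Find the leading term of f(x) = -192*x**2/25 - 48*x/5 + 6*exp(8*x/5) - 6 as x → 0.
512*x**3/125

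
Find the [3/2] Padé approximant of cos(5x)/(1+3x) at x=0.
(425*x**3/28 - 425*x**2/84 - 3*x + 1)/(1 - 131*x**2/84)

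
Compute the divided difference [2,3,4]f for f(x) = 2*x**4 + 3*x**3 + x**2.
138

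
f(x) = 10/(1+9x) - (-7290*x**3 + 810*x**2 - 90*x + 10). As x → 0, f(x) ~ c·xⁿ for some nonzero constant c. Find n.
4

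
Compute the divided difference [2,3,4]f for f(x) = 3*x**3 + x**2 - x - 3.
28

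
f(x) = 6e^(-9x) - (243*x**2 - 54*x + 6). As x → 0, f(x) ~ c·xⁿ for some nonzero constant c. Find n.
3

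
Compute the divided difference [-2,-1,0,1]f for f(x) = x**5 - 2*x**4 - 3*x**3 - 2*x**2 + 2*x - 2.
6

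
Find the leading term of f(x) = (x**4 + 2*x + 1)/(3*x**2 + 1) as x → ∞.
x**2/3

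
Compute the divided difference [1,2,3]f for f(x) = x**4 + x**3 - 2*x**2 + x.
29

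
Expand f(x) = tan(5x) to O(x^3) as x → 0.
5*x + O(x**3)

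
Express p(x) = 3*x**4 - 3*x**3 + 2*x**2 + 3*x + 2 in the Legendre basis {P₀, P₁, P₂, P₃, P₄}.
(49/15)P₀ + (6/5)P₁ + (64/21)P₂ + (-6/5)P₃ + (24/35)P₄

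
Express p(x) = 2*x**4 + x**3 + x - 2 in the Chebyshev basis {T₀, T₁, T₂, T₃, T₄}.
(-5/4)T₀ + (7/4)T₁ + T₂ + (1/4)T₃ + (1/4)T₄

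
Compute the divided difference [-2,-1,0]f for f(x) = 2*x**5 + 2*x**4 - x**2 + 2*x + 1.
-17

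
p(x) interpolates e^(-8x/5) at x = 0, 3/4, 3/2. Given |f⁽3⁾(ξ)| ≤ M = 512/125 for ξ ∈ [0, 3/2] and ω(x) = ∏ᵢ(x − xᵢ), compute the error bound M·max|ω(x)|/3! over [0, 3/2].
8*sqrt(3)/125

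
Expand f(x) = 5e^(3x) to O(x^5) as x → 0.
5 + 15*x + 45*x**2/2 + 45*x**3/2 + 135*x**4/8 + O(x**5)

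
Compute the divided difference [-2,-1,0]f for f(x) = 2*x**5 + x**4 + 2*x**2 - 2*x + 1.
-21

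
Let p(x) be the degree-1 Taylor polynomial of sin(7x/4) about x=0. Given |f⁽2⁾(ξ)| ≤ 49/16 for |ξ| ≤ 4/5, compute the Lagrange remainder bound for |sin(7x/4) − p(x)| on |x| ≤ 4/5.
49/50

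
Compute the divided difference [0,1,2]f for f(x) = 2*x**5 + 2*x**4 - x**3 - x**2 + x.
40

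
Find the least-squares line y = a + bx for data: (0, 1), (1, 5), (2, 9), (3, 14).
a = 4/5, b = 43/10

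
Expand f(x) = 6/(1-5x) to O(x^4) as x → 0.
6 + 30*x + 150*x**2 + 750*x**3 + O(x**4)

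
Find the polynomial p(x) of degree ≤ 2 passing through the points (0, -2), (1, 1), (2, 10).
3*x**2 - 2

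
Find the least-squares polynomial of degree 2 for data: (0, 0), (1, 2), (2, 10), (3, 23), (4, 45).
8/35 + (-123/70)x + (45/14)x²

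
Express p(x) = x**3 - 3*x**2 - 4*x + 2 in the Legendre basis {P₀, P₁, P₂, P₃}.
P₀ + (-17/5)P₁ + (-2)P₂ + (2/5)P₃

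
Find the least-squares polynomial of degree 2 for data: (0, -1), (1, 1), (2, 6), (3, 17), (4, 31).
-32/35 + (-4/7)x + (15/7)x²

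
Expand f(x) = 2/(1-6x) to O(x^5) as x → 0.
2 + 12*x + 72*x**2 + 432*x**3 + 2592*x**4 + O(x**5)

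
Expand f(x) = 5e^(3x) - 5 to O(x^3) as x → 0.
15*x + 45*x**2/2 + O(x**3)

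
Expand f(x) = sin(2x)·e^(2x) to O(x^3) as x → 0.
2*x + 4*x**2 + O(x**3)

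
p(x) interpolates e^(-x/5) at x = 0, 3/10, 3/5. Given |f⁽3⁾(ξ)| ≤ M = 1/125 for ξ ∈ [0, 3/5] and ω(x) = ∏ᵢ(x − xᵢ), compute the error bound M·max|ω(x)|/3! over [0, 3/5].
sqrt(3)/125000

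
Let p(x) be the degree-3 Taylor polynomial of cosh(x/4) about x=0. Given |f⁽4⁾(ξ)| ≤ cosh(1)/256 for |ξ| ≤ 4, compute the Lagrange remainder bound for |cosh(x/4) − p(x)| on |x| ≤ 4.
cosh(1)/24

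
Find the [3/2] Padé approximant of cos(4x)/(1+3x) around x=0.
(56*x**3 - 56*x**2/3 - 3*x + 1)/(1 - 59*x**2/3)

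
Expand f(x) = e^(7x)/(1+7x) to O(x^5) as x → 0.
1 + 49*x**2/2 - 343*x**3/3 + 7203*x**4/8 + O(x**5)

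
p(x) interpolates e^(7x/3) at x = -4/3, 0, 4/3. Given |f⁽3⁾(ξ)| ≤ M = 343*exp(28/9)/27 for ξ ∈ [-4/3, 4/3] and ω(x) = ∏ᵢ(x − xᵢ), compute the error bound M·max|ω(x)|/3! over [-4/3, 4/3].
21952*sqrt(3)*exp(28/9)/19683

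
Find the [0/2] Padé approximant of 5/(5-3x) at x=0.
1/(1 - 3*x/5)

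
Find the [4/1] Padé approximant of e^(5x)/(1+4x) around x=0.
(459375*x**4/15112 + 102125*x**3/5667 + 45975*x**2/3778 + 8820*x/1889 + 1)/(6931*x/1889 + 1)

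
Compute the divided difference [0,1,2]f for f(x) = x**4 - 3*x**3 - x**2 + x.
-3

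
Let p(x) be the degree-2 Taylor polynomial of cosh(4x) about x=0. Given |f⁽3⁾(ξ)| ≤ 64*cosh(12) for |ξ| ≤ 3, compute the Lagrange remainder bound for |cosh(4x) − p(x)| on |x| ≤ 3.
288*cosh(12)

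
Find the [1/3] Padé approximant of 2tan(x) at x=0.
2*x/(1 - x**2/3)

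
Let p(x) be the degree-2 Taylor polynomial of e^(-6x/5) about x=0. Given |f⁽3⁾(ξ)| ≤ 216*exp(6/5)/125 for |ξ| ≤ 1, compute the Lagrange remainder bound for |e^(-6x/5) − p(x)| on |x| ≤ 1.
36*exp(6/5)/125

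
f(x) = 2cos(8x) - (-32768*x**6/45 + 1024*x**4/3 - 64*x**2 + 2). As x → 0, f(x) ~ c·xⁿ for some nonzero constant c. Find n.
8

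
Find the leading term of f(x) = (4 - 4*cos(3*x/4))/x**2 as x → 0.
9/8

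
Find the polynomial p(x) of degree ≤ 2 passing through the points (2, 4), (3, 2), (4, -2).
-x**2 + 3*x + 2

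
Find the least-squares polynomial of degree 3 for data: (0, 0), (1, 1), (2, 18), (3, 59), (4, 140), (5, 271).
-8/63 + (-272/189)x + (131/126)x² + (109/54)x³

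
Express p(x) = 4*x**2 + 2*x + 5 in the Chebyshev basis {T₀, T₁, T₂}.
(7)T₀ + (2)T₁ + (2)T₂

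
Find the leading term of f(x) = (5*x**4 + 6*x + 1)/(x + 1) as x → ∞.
5*x**3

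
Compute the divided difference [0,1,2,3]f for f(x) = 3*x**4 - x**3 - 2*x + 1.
17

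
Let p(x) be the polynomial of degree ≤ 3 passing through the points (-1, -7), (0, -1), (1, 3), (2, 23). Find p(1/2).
1/8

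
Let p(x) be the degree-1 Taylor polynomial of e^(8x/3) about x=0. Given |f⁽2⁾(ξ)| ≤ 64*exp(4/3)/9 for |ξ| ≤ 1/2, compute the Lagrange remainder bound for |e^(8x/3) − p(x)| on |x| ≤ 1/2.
8*exp(4/3)/9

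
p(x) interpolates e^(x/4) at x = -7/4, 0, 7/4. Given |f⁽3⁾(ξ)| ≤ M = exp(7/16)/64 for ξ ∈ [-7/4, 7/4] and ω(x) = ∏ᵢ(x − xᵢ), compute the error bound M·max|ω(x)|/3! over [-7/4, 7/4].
343*sqrt(3)*exp(7/16)/110592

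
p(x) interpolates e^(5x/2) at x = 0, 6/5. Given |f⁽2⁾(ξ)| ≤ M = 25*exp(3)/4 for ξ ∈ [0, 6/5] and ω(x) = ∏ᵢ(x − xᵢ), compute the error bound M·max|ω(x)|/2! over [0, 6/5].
9*exp(3)/8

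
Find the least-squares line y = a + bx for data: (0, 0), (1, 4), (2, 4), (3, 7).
a = 3/5, b = 21/10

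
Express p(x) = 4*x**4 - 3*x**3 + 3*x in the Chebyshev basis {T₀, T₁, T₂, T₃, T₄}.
(3/2)T₀ + (3/4)T₁ + (2)T₂ + (-3/4)T₃ + (1/2)T₄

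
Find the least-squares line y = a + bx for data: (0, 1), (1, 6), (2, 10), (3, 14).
a = 13/10, b = 43/10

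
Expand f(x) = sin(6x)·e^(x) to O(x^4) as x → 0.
6*x + 6*x**2 - 33*x**3 + O(x**4)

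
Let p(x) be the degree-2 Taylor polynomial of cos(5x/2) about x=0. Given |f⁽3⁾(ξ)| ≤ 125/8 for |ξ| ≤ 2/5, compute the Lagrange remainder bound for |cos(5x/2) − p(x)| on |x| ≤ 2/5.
1/6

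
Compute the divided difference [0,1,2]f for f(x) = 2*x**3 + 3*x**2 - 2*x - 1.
9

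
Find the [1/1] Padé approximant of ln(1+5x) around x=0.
5*x/(5*x/2 + 1)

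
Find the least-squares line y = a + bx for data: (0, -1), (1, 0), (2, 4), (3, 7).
a = -17/10, b = 14/5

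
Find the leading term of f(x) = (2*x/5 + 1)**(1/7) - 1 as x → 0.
2*x/35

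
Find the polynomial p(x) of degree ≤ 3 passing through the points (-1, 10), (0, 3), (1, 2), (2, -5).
-2*x**3 + 3*x**2 - 2*x + 3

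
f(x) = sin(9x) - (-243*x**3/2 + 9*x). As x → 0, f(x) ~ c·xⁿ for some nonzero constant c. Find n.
5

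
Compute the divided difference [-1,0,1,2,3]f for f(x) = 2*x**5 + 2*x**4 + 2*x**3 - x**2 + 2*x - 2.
12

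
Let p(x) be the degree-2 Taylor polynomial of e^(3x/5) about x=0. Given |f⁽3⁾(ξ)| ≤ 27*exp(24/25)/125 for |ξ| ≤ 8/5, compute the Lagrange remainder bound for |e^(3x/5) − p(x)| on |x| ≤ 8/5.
2304*exp(24/25)/15625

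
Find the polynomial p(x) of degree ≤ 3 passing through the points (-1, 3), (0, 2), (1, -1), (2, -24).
-3*x**3 - x**2 + x + 2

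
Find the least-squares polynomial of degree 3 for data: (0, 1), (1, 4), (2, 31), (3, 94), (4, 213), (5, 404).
17/21 + (-13/9)x + (53/21)x² + (25/9)x³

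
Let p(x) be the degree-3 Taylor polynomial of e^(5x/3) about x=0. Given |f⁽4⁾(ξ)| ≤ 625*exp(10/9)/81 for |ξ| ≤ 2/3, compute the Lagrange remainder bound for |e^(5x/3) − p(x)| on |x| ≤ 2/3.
1250*exp(10/9)/19683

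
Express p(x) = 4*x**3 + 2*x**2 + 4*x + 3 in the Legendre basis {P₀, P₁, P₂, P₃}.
(11/3)P₀ + (32/5)P₁ + (4/3)P₂ + (8/5)P₃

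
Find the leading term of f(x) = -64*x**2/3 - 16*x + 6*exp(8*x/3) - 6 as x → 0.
512*x**3/27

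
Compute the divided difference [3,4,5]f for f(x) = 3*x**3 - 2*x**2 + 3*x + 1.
34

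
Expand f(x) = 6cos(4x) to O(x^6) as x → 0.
6 - 48*x**2 + 64*x**4 + O(x**6)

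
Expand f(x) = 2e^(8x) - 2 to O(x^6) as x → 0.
16*x + 64*x**2 + 512*x**3/3 + 1024*x**4/3 + 8192*x**5/15 + O(x**6)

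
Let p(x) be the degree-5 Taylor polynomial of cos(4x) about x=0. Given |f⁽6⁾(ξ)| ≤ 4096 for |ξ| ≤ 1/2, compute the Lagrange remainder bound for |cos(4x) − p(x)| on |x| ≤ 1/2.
4/45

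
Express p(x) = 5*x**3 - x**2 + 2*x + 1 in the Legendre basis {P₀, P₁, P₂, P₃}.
(2/3)P₀ + (5)P₁ + (-2/3)P₂ + (2)P₃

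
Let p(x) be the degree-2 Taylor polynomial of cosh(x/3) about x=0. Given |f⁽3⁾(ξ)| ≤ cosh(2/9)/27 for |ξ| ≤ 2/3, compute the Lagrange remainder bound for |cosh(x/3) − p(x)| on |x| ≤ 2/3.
4*cosh(2/9)/2187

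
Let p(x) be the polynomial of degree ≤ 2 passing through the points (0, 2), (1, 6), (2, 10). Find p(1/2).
4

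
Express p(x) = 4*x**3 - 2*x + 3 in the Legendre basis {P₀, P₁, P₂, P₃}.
(3)P₀ + (2/5)P₁ + (8/5)P₃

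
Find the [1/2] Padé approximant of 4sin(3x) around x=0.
12*x/(3*x**2/2 + 1)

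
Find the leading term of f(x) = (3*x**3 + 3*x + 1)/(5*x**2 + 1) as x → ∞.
3*x/5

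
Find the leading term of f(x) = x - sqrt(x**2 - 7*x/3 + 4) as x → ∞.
7/6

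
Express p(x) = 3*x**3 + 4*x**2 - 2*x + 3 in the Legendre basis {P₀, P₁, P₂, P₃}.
(13/3)P₀ + (-1/5)P₁ + (8/3)P₂ + (6/5)P₃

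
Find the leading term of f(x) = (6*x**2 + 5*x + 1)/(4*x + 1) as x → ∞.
3*x/2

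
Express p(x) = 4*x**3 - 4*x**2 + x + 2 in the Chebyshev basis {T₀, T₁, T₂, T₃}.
(4)T₁ + (-2)T₂ + T₃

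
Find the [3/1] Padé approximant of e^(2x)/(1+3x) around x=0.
(194*x**3/123 + 80*x**2/41 + 84*x/41 + 1)/(125*x/41 + 1)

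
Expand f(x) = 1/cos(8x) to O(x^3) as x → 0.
1 + 32*x**2 + O(x**3)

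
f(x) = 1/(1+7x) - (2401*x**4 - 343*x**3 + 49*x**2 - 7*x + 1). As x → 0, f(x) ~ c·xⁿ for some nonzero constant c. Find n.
5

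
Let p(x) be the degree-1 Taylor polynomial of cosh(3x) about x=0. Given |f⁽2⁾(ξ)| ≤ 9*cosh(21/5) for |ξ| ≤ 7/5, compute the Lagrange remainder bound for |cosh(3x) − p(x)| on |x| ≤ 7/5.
441*cosh(21/5)/50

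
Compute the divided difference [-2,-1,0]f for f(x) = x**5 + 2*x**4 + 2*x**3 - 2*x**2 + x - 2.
-9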